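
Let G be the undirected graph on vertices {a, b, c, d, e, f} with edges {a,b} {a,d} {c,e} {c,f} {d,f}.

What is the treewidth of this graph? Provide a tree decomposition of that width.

Treewidth 1.
One such decomposition:
Bags: B1 = {c, e}  B2 = {c, f}  B3 = {d, f}  B4 = {a, d}  B5 = {a, b}
Tree: B1–B2, B2–B3, B3–B4, B4–B5

The largest bag has 2 vertices, giving width 1; this decomposition certifies tw(G) ≤ 1. Since G has at least one edge (e.g. e–c), it is not an edgeless graph, so tw(G) ≥ 1. Therefore the treewidth is 1.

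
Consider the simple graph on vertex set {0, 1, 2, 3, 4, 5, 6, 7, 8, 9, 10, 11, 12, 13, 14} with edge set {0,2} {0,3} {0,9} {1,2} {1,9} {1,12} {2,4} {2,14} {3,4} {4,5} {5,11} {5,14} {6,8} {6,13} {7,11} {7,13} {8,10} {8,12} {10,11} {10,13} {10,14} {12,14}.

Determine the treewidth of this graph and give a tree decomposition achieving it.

The largest bag has 4 vertices, giving width 3; this decomposition certifies tw(G) ≤ 3. For the lower bound: the 4 vertex sets {0,3,9}, {4}, {2}, {1,5,12,14} are disjoint, each induces a connected subgraph, and every pair is joined by at least one edge of G. Contracting each set to a single vertex therefore yields K_{4} as a minor, and since treewidth is minor-monotone, tw(G) ≥ tw(K_{4}) = 3. The upper and lower bounds meet at 3, so that is the treewidth.

Treewidth 3.
One optimal decomposition is:
Bags: B1 = {0, 3, 4, 9}  B2 = {0, 2, 4, 9}  B3 = {1, 2, 4, 9}  B4 = {1, 2, 4, 5}  B5 = {1, 2, 5, 14}  B6 = {1, 5, 12, 14}  B7 = {5, 11, 12, 14}  B8 = {10, 11, 12, 14}  B9 = {8, 10, 11, 12}  B10 = {7, 8, 10, 11}  B11 = {7, 8, 10, 13}  B12 = {6, 7, 8, 13}
Tree: B1–B2, B2–B3, B3–B4, B4–B5, B5–B6, B6–B7, B7–B8, B8–B9, B9–B10, B10–B11, B11–B12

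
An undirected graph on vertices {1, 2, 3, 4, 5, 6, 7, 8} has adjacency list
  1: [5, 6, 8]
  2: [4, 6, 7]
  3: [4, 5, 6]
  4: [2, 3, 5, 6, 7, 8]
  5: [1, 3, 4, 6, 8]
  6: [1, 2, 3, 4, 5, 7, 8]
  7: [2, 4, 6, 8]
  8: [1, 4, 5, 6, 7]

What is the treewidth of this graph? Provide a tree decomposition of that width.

Each bag holds 4 vertices, so the decomposition has width 3, which upper-bounds the treewidth. Conversely, {1, 5, 6, 8} is a clique of size 4, and the vertices of any clique must share a bag in every tree decomposition; so some bag has ≥ 4 vertices and tw(G) ≥ 3. The upper and lower bounds meet at 3, so that is the treewidth.

Treewidth 3.
One optimal decomposition is:
Bags: B1 = {3, 4, 5, 6}  B2 = {4, 5, 6, 8}  B3 = {1, 5, 6, 8}  B4 = {4, 6, 7, 8}  B5 = {2, 4, 6, 7}
Tree: B1–B2, B2–B3, B2–B4, B4–B5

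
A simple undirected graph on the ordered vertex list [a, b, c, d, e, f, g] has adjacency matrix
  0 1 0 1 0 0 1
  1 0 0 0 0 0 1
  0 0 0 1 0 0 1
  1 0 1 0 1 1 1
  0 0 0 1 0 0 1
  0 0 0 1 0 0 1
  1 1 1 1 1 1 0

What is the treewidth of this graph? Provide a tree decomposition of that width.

Treewidth 2.
One optimal decomposition is:
Bags: B1 = {a, d, g}  B2 = {d, f, g}  B3 = {a, b, g}  B4 = {c, d, g}  B5 = {d, e, g}
Tree: B1–B2, B1–B3, B2–B4, B4–B5

Each bag holds 3 vertices, so the decomposition has width 2, which upper-bounds the treewidth. On the other hand G contains the 3-clique {d, e, g}. A clique must lie in a single bag of any decomposition, so no decomposition can have width below 2. Combining the bounds, tw(G) = 2.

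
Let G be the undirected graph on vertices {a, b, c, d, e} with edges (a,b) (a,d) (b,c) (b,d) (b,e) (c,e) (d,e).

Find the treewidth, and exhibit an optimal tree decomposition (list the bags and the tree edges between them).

Treewidth 2.
Bags: B1 = {b, d, e}  B2 = {b, c, e}  B3 = {a, b, d}
Tree: B1–B2, B1–B3

The largest bag has 3 vertices, giving width 2; this decomposition certifies tw(G) ≤ 2. For the lower bound, the 3 vertices {b, d, e} are pairwise adjacent, and any tree decomposition puts a clique entirely inside one bag — forcing width ≥ 2. Therefore the treewidth is 2.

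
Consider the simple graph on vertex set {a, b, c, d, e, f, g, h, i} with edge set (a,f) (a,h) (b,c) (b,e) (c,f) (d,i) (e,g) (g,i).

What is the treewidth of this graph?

1

A width-1 tree decomposition is:
Bags: B1 = {d, i}  B2 = {g, i}  B3 = {e, g}  B4 = {b, e}  B5 = {b, c}  B6 = {c, f}  B7 = {a, f}  B8 = {a, h}
Tree: B1–B2, B2–B3, B3–B4, B4–B5, B5–B6, B6–B7, B7–B8
The largest bag has 2 vertices, giving width 1; this decomposition certifies tw(G) ≤ 1. G has an edge, so its treewidth is at least 1. Hence tw(G) = 1 exactly.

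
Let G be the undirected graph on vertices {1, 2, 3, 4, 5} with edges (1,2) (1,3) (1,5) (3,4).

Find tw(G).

1

A width-1 tree decomposition is:
Bags: B1 = {1, 5}  B2 = {1, 3}  B3 = {1, 2}  B4 = {3, 4}
Tree: B1–B2, B1–B3, B2–B4
The largest bag has 2 vertices, giving width 1; this decomposition certifies tw(G) ≤ 1. G has an edge, so its treewidth is at least 1. Therefore the treewidth is 1.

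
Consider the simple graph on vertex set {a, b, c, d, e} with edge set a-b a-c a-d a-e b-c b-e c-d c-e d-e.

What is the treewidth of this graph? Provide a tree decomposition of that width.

Treewidth 3.
One optimal decomposition is:
Bags: B1 = {a, b, c, e}  B2 = {a, c, d, e}
Tree: B1–B2

The largest bag has 4 vertices, giving width 3; this decomposition certifies tw(G) ≤ 3. For the lower bound, the 4 vertices {a, c, d, e} are pairwise adjacent, and any tree decomposition puts a clique entirely inside one bag — forcing width ≥ 3. The upper and lower bounds meet at 3, so that is the treewidth.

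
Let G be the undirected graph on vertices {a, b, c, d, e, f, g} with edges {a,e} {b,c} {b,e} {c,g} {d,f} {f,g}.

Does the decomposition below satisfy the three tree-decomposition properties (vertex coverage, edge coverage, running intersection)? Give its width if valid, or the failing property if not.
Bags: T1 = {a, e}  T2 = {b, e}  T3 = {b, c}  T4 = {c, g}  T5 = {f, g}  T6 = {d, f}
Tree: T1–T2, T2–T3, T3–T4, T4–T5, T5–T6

Vertex coverage: the bags together contain {a, b, c, d, e, f, g}, the full vertex set. Edge coverage: each edge of G has both endpoints in at least one bag. Running intersection: for every vertex, the bags containing it form a connected subtree. All three properties hold, so this is a valid tree decomposition of width max|bag| − 1 = 1, and hence tw(G) ≤ 1.

Yes; width 1.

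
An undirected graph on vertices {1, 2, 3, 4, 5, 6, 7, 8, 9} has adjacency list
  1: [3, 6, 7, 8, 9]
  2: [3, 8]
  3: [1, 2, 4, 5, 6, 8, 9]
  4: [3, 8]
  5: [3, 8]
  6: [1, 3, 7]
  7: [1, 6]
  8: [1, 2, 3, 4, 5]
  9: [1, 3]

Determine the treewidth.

A width-2 tree decomposition is:
Bags: B1 = {1, 3, 8}  B2 = {1, 3, 9}  B3 = {2, 3, 8}  B4 = {3, 5, 8}  B5 = {1, 3, 6}  B6 = {3, 4, 8}  B7 = {1, 6, 7}
Tree: B1–B2, B1–B3, B1–B4, B1–B5, B1–B6, B5–B7
Every bag has size at most 3, so the width is 3 − 1 = 2 and tw(G) ≤ 2. For the lower bound, the 3 vertices {1, 3, 8} are pairwise adjacent, and any tree decomposition puts a clique entirely inside one bag — forcing width ≥ 2. Hence tw(G) = 2 exactly.

2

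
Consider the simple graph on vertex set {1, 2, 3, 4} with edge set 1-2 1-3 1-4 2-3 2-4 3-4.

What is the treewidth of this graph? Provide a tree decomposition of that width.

Treewidth 3.
Bags: B1 = {1, 2, 3, 4}
Tree: (single bag)

A single bag containing all 4 vertices is trivially a valid decomposition of width 3. On the other hand G contains the 4-clique {1, 2, 3, 4}. A clique must lie in a single bag of any decomposition, so no decomposition can have width below 3. Therefore the treewidth is 3.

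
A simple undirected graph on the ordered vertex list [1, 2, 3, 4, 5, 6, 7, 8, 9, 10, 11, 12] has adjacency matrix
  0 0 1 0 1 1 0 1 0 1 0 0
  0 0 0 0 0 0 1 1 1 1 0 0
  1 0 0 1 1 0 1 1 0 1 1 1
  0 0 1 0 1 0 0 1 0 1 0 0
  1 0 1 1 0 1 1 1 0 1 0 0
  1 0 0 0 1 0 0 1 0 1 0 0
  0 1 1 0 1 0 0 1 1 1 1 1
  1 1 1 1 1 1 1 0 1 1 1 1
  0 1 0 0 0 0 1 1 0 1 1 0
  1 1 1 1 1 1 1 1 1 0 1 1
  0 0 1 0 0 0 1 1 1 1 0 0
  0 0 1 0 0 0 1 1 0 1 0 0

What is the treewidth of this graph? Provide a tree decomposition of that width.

Treewidth 4.
One optimal decomposition is:
Bags: B1 = {1, 3, 5, 8, 10}  B2 = {1, 5, 6, 8, 10}  B3 = {3, 5, 7, 8, 10}  B4 = {3, 7, 8, 10, 11}  B5 = {3, 7, 8, 10, 12}  B6 = {7, 8, 9, 10, 11}  B7 = {3, 4, 5, 8, 10}  B8 = {2, 7, 8, 9, 10}
Tree: B1–B2, B1–B3, B3–B4, B4–B5, B4–B6, B3–B7, B6–B8

The largest bag has 5 vertices, giving width 4; this decomposition certifies tw(G) ≤ 4. For the lower bound, the 5 vertices {2, 7, 8, 9, 10} are pairwise adjacent, and any tree decomposition puts a clique entirely inside one bag — forcing width ≥ 4. The upper and lower bounds meet at 4, so that is the treewidth.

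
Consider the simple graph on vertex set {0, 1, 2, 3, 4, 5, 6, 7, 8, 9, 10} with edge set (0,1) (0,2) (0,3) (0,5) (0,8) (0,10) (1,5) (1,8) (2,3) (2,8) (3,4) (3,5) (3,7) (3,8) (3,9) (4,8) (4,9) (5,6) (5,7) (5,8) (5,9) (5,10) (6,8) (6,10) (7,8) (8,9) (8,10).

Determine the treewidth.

3

A width-3 tree decomposition is:
Bags: B1 = {3, 5, 8, 9}  B2 = {0, 3, 5, 8}  B3 = {0, 5, 8, 10}  B4 = {0, 2, 3, 8}  B5 = {3, 5, 7, 8}  B6 = {5, 6, 8, 10}  B7 = {0, 1, 5, 8}  B8 = {3, 4, 8, 9}
Tree: B1–B2, B2–B3, B2–B4, B1–B5, B3–B6, B2–B7, B1–B8
The largest bag has 4 vertices, giving width 3; this decomposition certifies tw(G) ≤ 3. On the other hand G contains the 4-clique {0, 2, 3, 8}. A clique must lie in a single bag of any decomposition, so no decomposition can have width below 3. Hence tw(G) = 3 exactly.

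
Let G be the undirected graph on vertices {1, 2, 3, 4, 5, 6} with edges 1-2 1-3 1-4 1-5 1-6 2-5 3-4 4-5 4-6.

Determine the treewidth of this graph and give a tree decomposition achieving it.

The largest bag has 3 vertices, giving width 2; this decomposition certifies tw(G) ≤ 2. Conversely, {1, 2, 5} is a clique of size 3, and the vertices of any clique must share a bag in every tree decomposition; so some bag has ≥ 3 vertices and tw(G) ≥ 2. The upper and lower bounds meet at 2, so that is the treewidth.

Treewidth 2.
One optimal decomposition is:
Bags: B1 = {1, 4, 6}  B2 = {1, 3, 4}  B3 = {1, 4, 5}  B4 = {1, 2, 5}
Tree: B1–B2, B1–B3, B3–B4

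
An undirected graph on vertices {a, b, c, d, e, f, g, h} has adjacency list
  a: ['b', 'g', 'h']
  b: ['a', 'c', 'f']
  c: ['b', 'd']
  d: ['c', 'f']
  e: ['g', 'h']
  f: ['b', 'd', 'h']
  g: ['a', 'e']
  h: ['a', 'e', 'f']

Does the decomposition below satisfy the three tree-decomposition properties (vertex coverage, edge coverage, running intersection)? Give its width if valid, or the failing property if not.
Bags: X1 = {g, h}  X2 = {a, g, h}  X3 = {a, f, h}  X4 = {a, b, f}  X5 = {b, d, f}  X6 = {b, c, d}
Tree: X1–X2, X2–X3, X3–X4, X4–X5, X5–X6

No — vertex e appears in no bag.

A tree decomposition must satisfy three properties: every vertex lies in some bag; for every edge, both endpoints lie together in some bag; and for every vertex, the bags containing it form a connected subtree. Here vertex e appears in no bag, so the decomposition is invalid.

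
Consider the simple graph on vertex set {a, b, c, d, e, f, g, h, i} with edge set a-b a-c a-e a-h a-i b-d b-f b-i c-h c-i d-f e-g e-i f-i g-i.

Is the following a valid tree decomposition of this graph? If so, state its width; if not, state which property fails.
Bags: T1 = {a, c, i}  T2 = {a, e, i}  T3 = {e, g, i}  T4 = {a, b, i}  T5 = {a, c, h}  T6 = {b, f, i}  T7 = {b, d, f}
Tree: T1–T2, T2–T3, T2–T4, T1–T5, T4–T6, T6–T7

Vertex coverage: the bags together contain {a, b, c, d, e, f, g, h, i}, the full vertex set. Edge coverage: each edge of G has both endpoints in at least one bag. Running intersection: for every vertex, the bags containing it form a connected subtree. All three properties hold, so this is a valid tree decomposition of width max|bag| − 1 = 2, and hence tw(G) ≤ 2.

Yes; width 2.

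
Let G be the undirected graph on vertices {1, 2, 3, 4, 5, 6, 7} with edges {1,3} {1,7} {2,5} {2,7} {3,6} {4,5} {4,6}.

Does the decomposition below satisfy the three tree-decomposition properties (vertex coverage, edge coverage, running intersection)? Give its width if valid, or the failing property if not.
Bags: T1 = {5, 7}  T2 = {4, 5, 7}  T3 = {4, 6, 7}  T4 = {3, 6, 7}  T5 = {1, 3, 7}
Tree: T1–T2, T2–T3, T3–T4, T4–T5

A tree decomposition must satisfy three properties: every vertex lies in some bag; for every edge, both endpoints lie together in some bag; and for every vertex, the bags containing it form a connected subtree. Here vertex 2 appears in no bag, so the decomposition is invalid.

No — vertex 2 appears in no bag.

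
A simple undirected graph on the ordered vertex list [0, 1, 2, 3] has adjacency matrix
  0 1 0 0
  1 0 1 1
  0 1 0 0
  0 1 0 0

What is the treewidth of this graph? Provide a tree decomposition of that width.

The largest bag has 2 vertices, giving width 1; this decomposition certifies tw(G) ≤ 1. Since G has at least one edge (e.g. 3–1), it is not an edgeless graph, so tw(G) ≥ 1. Combining the bounds, tw(G) = 1.

Treewidth 1.
Bags: B1 = {1, 3}  B2 = {0, 1}  B3 = {1, 2}
Tree: B1–B2, B1–B3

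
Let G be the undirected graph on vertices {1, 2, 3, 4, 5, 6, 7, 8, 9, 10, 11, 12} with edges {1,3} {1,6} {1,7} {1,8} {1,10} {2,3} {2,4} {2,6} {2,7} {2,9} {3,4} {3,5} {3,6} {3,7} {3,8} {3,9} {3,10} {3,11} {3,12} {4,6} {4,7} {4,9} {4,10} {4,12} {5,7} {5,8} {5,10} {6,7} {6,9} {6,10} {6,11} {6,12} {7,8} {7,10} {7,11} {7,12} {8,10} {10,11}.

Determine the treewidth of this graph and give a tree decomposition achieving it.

Treewidth 4.
Bags: B1 = {1, 3, 7, 8, 10}  B2 = {3, 5, 7, 8, 10}  B3 = {1, 3, 6, 7, 10}  B4 = {3, 6, 7, 10, 11}  B5 = {3, 4, 6, 7, 10}  B6 = {3, 4, 6, 7, 12}  B7 = {2, 3, 4, 6, 7}  B8 = {2, 3, 4, 6, 9}
Tree: B1–B2, B1–B3, B3–B4, B4–B5, B5–B6, B5–B7, B7–B8

The largest bag has 5 vertices, giving width 4; this decomposition certifies tw(G) ≤ 4. For the lower bound, the 5 vertices {2, 3, 4, 6, 9} are pairwise adjacent, and any tree decomposition puts a clique entirely inside one bag — forcing width ≥ 4. Therefore the treewidth is 4.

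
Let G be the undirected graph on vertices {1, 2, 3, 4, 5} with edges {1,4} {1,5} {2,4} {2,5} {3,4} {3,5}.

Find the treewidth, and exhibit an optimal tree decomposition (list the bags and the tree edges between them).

The largest bag has 3 vertices, giving width 2; this decomposition certifies tw(G) ≤ 2. The edges 5–3–4–2–5 form a cycle, so G is not a tree and its treewidth is at least 2. Therefore the treewidth is 2.

Treewidth 2.
One optimal decomposition is:
Bags: B1 = {3, 4, 5}  B2 = {2, 4, 5}  B3 = {1, 4, 5}
Tree: B1–B2, B2–B3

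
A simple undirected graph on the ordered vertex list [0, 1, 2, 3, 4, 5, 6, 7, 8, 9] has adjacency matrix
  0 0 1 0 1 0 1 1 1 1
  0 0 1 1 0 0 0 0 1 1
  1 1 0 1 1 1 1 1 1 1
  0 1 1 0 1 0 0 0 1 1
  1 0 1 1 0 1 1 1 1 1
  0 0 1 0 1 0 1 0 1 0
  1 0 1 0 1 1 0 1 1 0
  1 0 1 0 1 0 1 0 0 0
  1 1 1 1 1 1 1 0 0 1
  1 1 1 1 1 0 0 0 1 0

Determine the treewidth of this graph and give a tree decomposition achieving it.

Treewidth 4.
Bags: B1 = {0, 2, 4, 8, 9}  B2 = {2, 3, 4, 8, 9}  B3 = {0, 2, 4, 6, 8}  B4 = {0, 2, 4, 6, 7}  B5 = {2, 4, 5, 6, 8}  B6 = {1, 2, 3, 8, 9}
Tree: B1–B2, B1–B3, B3–B4, B3–B5, B2–B6

Every bag has size at most 5, so the width is 5 − 1 = 4 and tw(G) ≤ 4. On the other hand G contains the 5-clique {1, 2, 3, 8, 9}. A clique must lie in a single bag of any decomposition, so no decomposition can have width below 4. Therefore the treewidth is 4.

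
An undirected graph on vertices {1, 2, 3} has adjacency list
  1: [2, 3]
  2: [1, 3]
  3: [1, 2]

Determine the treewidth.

A width-2 tree decomposition is:
Bags: B1 = {1, 2, 3}
Tree: (single bag)
With just one bag of size 3, the width is 3 − 1 = 2, so tw(G) ≤ 2. For the lower bound, the 3 vertices {1, 2, 3} are pairwise adjacent, and any tree decomposition puts a clique entirely inside one bag — forcing width ≥ 2. Hence tw(G) = 2 exactly.

2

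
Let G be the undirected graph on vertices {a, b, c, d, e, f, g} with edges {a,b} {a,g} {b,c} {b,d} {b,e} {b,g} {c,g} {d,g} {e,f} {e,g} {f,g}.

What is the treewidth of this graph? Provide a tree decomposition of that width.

Treewidth 2.
One optimal decomposition is:
Bags: B1 = {a, b, g}  B2 = {b, e, g}  B3 = {e, f, g}  B4 = {b, c, g}  B5 = {b, d, g}
Tree: B1–B2, B2–B3, B1–B4, B1–B5

Every bag has size at most 3, so the width is 3 − 1 = 2 and tw(G) ≤ 2. On the other hand G contains the 3-clique {e, f, g}. A clique must lie in a single bag of any decomposition, so no decomposition can have width below 2. Hence tw(G) = 2 exactly.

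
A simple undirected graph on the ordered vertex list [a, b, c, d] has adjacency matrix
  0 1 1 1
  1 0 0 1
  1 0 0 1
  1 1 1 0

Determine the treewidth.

2

A width-2 tree decomposition is:
Bags: B1 = {a, b, d}  B2 = {a, c, d}
Tree: B1–B2
Each bag holds 3 vertices, so the decomposition has width 2, which upper-bounds the treewidth. For the lower bound, the 3 vertices {a, c, d} are pairwise adjacent, and any tree decomposition puts a clique entirely inside one bag — forcing width ≥ 2. Combining the bounds, tw(G) = 2.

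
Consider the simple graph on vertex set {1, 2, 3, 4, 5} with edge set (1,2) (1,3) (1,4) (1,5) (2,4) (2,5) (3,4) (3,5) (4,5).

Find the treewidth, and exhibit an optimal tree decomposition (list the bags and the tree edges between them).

Treewidth 3.
One such decomposition:
Bags: B1 = {1, 2, 4, 5}  B2 = {1, 3, 4, 5}
Tree: B1–B2

Every bag has size at most 4, so the width is 4 − 1 = 3 and tw(G) ≤ 3. On the other hand G contains the 4-clique {1, 2, 4, 5}. A clique must lie in a single bag of any decomposition, so no decomposition can have width below 3. The upper and lower bounds meet at 3, so that is the treewidth.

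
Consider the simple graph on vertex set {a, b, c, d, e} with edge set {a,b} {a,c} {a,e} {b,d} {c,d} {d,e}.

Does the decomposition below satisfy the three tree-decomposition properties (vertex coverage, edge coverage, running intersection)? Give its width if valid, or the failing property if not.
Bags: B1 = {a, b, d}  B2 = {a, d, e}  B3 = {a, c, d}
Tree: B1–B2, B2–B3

Vertex coverage: the bags together contain {a, b, c, d, e}, the full vertex set. Edge coverage: each edge of G has both endpoints in at least one bag. Running intersection: for every vertex, the bags containing it form a connected subtree. All three properties hold, so this is a valid tree decomposition of width max|bag| − 1 = 2, and hence tw(G) ≤ 2.

Yes; width 2.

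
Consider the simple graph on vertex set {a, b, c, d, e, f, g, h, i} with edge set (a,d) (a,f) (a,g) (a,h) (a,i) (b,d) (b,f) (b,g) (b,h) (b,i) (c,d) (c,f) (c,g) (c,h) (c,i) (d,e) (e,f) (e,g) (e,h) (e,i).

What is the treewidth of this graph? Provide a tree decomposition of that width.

The largest bag has 5 vertices, giving width 4; this decomposition certifies tw(G) ≤ 4. For the lower bound: the 5 vertex sets {e,i}, {a,d}, {c,f}, {b}, {h} are disjoint, each induces a connected subgraph, and every pair is joined by at least one edge of G. Contracting each set to a single vertex therefore yields K_{5} as a minor, and since treewidth is minor-monotone, tw(G) ≥ tw(K_{5}) = 4. Therefore the treewidth is 4.

Treewidth 4.
One such decomposition:
Bags: B1 = {a, b, c, e, i}  B2 = {a, b, c, d, e}  B3 = {a, b, c, e, f}  B4 = {a, b, c, e, h}  B5 = {a, b, c, e, g}
Tree: B1–B2, B2–B3, B3–B4, B4–B5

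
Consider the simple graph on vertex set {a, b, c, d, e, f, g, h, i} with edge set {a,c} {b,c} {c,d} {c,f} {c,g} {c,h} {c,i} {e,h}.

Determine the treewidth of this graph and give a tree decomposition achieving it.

The largest bag has 2 vertices, giving width 1; this decomposition certifies tw(G) ≤ 1. Since G has at least one edge (e.g. c–g), it is not an edgeless graph, so tw(G) ≥ 1. Combining the bounds, tw(G) = 1.

Treewidth 1.
One such decomposition:
Bags: B1 = {c, g}  B2 = {a, c}  B3 = {b, c}  B4 = {c, h}  B5 = {e, h}  B6 = {c, f}  B7 = {c, d}  B8 = {c, i}
Tree: B1–B2, B2–B3, B1–B4, B4–B5, B2–B6, B1–B7, B3–B8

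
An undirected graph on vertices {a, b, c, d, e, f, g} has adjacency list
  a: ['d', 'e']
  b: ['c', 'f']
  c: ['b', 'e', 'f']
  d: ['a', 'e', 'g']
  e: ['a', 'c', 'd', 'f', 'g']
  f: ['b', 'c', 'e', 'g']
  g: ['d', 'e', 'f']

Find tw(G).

A width-2 tree decomposition is:
Bags: B1 = {c, e, f}  B2 = {e, f, g}  B3 = {d, e, g}  B4 = {b, c, f}  B5 = {a, d, e}
Tree: B1–B2, B2–B3, B1–B4, B3–B5
The largest bag has 3 vertices, giving width 2; this decomposition certifies tw(G) ≤ 2. Conversely, {d, e, g} is a clique of size 3, and the vertices of any clique must share a bag in every tree decomposition; so some bag has ≥ 3 vertices and tw(G) ≥ 2. Combining the bounds, tw(G) = 2.

2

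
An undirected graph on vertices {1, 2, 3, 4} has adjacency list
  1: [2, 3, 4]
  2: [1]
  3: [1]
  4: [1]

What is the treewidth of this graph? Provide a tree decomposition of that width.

Treewidth 1.
Bags: B1 = {1, 2}  B2 = {1, 3}  B3 = {1, 4}
Tree: B1–B2, B1–B3

The largest bag has 2 vertices, giving width 1; this decomposition certifies tw(G) ≤ 1. Any graph with an edge has treewidth ≥ 1, and G has the edge 1–2. Hence tw(G) = 1 exactly.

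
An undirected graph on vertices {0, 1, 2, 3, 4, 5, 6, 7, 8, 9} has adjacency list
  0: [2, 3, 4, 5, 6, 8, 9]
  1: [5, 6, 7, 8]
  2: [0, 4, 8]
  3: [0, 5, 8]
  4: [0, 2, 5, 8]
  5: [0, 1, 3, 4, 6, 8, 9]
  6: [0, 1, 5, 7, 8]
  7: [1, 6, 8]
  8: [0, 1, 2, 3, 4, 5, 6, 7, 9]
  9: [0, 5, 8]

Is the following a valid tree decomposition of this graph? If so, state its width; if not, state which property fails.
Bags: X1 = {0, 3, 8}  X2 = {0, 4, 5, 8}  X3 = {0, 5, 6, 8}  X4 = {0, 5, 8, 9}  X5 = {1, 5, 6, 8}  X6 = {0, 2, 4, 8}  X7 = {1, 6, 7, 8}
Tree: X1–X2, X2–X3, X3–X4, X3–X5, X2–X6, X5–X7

A tree decomposition must satisfy three properties: every vertex lies in some bag; for every edge, both endpoints lie together in some bag; and for every vertex, the bags containing it form a connected subtree. Here edge (5,3) lies in no bag, so the decomposition is invalid.

No — edge (5,3) lies in no bag.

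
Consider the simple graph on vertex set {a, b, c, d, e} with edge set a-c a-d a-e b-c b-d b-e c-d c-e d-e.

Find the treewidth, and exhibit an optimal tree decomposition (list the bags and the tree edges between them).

Treewidth 3.
One such decomposition:
Bags: B1 = {b, c, d, e}  B2 = {a, c, d, e}
Tree: B1–B2

Every bag has size at most 4, so the width is 4 − 1 = 3 and tw(G) ≤ 3. On the other hand G contains the 4-clique {a, c, d, e}. A clique must lie in a single bag of any decomposition, so no decomposition can have width below 3. Therefore the treewidth is 3.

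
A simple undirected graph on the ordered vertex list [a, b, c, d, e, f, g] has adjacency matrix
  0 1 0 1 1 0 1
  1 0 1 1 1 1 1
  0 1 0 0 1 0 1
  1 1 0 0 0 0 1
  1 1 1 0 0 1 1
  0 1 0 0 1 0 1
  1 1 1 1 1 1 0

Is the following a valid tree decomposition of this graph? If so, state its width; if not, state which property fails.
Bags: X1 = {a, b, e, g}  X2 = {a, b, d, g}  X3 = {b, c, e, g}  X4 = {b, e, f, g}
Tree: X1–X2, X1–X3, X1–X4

Checking the three conditions: (i) the bags cover all of {a, b, c, d, e, f, g}; (ii) for each edge, some bag contains both endpoints; (iii) the bags containing any fixed vertex form a subtree. All hold, so the decomposition is valid with width 4 − 1 = 3.

Yes; width 3.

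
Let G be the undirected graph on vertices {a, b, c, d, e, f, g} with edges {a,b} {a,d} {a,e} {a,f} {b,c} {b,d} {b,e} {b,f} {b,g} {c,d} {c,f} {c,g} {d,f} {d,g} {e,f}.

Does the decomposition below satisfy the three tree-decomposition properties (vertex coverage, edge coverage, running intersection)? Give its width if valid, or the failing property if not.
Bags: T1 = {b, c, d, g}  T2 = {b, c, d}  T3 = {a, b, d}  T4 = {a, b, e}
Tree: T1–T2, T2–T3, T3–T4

No — vertex f appears in no bag.

A tree decomposition must satisfy three properties: every vertex lies in some bag; for every edge, both endpoints lie together in some bag; and for every vertex, the bags containing it form a connected subtree. Here vertex f appears in no bag, so the decomposition is invalid.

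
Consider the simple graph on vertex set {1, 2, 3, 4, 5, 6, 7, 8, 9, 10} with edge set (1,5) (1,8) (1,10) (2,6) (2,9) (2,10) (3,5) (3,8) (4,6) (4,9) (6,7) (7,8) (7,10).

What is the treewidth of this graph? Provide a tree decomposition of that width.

Every bag has size at most 3, so the width is 3 − 1 = 2 and tw(G) ≤ 2. The edges 4–9–2–6–4 form a cycle, so G is not a tree and its treewidth is at least 2. Therefore the treewidth is 2.

Treewidth 2.
Bags: B1 = {4, 6, 9}  B2 = {2, 6, 9}  B3 = {2, 6, 7}  B4 = {2, 7, 10}  B5 = {7, 8, 10}  B6 = {1, 8, 10}  B7 = {1, 3, 8}  B8 = {1, 3, 5}
Tree: B1–B2, B2–B3, B3–B4, B4–B5, B5–B6, B6–B7, B7–B8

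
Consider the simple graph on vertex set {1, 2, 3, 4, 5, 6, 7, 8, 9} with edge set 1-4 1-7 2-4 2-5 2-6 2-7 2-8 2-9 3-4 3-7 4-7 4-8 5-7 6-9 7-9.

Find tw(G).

A width-2 tree decomposition is:
Bags: B1 = {1, 4, 7}  B2 = {2, 4, 7}  B3 = {2, 7, 9}  B4 = {2, 5, 7}  B5 = {3, 4, 7}  B6 = {2, 4, 8}  B7 = {2, 6, 9}
Tree: B1–B2, B2–B3, B3–B4, B2–B5, B2–B6, B3–B7
Each bag holds 3 vertices, so the decomposition has width 2, which upper-bounds the treewidth. On the other hand G contains the 3-clique {1, 4, 7}. A clique must lie in a single bag of any decomposition, so no decomposition can have width below 2. The upper and lower bounds meet at 2, so that is the treewidth.

2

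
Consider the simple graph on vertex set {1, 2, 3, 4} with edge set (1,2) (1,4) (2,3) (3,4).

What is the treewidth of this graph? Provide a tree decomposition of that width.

Every bag has size at most 3, so the width is 3 − 1 = 2 and tw(G) ≤ 2. The edges 1–2–3–4–1 form a cycle, so G is not a tree and its treewidth is at least 2. Combining the bounds, tw(G) = 2.

Treewidth 2.
Bags: B1 = {1, 2, 3}  B2 = {1, 3, 4}
Tree: B1–B2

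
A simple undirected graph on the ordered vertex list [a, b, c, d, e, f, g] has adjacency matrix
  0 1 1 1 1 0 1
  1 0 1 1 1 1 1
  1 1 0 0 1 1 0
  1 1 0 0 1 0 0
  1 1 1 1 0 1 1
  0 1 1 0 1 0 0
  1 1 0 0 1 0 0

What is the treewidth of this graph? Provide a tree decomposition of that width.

Every bag has size at most 4, so the width is 4 − 1 = 3 and tw(G) ≤ 3. For the lower bound, the 4 vertices {a, b, d, e} are pairwise adjacent, and any tree decomposition puts a clique entirely inside one bag — forcing width ≥ 3. The upper and lower bounds meet at 3, so that is the treewidth.

Treewidth 3.
One such decomposition:
Bags: B1 = {a, b, e, g}  B2 = {a, b, c, e}  B3 = {a, b, d, e}  B4 = {b, c, e, f}
Tree: B1–B2, B2–B3, B2–B4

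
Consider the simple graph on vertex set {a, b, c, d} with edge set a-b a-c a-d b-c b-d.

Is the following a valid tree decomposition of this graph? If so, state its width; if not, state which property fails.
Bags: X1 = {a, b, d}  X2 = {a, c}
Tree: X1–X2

No — edge (b,c) lies in no bag.

A tree decomposition must satisfy three properties: every vertex lies in some bag; for every edge, both endpoints lie together in some bag; and for every vertex, the bags containing it form a connected subtree. Here edge (b,c) lies in no bag, so the decomposition is invalid.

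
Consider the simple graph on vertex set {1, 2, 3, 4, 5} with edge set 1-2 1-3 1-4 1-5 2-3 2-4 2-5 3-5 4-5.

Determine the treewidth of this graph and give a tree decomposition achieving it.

Treewidth 3.
Bags: B1 = {1, 2, 3, 5}  B2 = {1, 2, 4, 5}
Tree: B1–B2

Each bag holds 4 vertices, so the decomposition has width 3, which upper-bounds the treewidth. On the other hand G contains the 4-clique {1, 2, 3, 5}. A clique must lie in a single bag of any decomposition, so no decomposition can have width below 3. Combining the bounds, tw(G) = 3.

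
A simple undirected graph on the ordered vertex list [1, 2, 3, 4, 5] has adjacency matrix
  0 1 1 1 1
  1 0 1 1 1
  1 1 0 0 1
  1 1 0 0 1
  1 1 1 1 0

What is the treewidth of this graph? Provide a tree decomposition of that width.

Treewidth 3.
Bags: B1 = {1, 2, 3, 5}  B2 = {1, 2, 4, 5}
Tree: B1–B2

Each bag holds 4 vertices, so the decomposition has width 3, which upper-bounds the treewidth. On the other hand G contains the 4-clique {1, 2, 3, 5}. A clique must lie in a single bag of any decomposition, so no decomposition can have width below 3. Hence tw(G) = 3 exactly.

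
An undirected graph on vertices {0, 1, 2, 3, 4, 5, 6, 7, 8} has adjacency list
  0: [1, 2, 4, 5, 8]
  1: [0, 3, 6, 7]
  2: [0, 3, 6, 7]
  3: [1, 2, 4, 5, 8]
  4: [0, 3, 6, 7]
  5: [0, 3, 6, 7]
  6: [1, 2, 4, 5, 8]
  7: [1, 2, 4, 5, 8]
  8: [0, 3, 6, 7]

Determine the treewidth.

4

A width-4 tree decomposition is:
Bags: B1 = {0, 3, 6, 7, 8}  B2 = {0, 3, 5, 6, 7}  B3 = {0, 3, 4, 6, 7}  B4 = {0, 1, 3, 6, 7}  B5 = {0, 2, 3, 6, 7}
Tree: B1–B2, B2–B3, B3–B4, B4–B5
Each bag holds 5 vertices, so the decomposition has width 4, which upper-bounds the treewidth. For the lower bound: the 5 vertex sets {6,8}, {5,7}, {3,4}, {0}, {1} are disjoint, each induces a connected subgraph, and every pair is joined by at least one edge of G. Contracting each set to a single vertex therefore yields K_{5} as a minor, and since treewidth is minor-monotone, tw(G) ≥ tw(K_{5}) = 4. Combining the bounds, tw(G) = 4.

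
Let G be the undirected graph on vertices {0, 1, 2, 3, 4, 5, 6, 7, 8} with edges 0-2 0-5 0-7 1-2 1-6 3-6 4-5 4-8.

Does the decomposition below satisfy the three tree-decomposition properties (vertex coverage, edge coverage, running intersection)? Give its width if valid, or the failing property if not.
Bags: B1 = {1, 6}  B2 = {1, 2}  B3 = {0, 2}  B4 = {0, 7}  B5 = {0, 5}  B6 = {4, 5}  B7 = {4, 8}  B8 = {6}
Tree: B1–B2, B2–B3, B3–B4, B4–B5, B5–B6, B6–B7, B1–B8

No — vertex 3 appears in no bag.

A tree decomposition must satisfy three properties: every vertex lies in some bag; for every edge, both endpoints lie together in some bag; and for every vertex, the bags containing it form a connected subtree. Here vertex 3 appears in no bag, so the decomposition is invalid.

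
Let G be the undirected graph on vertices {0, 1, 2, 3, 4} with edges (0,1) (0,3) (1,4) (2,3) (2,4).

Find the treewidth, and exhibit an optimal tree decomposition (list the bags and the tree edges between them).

The largest bag has 3 vertices, giving width 2; this decomposition certifies tw(G) ≤ 2. Since 3–0–1–4–2–3 is a cycle in G, G is not acyclic. Forests are exactly the graphs of treewidth ≤ 1, so tw(G) ≥ 2. The upper and lower bounds meet at 2, so that is the treewidth.

Treewidth 2.
Bags: B1 = {0, 1, 3}  B2 = {1, 3, 4}  B3 = {2, 3, 4}
Tree: B1–B2, B2–B3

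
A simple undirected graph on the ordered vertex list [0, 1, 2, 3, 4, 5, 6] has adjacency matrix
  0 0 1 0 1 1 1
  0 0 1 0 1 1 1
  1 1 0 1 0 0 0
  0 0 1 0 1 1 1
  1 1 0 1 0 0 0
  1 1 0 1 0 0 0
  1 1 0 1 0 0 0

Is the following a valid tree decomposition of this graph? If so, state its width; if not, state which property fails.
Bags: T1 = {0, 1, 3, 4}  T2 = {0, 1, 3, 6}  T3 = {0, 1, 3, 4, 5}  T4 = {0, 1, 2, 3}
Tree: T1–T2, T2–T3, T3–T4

A tree decomposition must satisfy three properties: every vertex lies in some bag; for every edge, both endpoints lie together in some bag; and for every vertex, the bags containing it form a connected subtree. Here bags containing vertex 4 are not connected in the tree, so the decomposition is invalid.

No — bags containing vertex 4 are not connected in the tree.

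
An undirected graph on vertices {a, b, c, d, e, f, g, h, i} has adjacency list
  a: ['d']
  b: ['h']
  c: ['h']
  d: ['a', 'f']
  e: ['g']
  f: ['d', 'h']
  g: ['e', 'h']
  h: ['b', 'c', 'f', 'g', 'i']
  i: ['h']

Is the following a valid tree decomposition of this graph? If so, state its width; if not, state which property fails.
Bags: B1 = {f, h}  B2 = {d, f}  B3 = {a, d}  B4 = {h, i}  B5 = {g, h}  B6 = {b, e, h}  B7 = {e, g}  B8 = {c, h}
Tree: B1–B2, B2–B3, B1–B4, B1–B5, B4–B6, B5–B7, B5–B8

A tree decomposition must satisfy three properties: every vertex lies in some bag; for every edge, both endpoints lie together in some bag; and for every vertex, the bags containing it form a connected subtree. Here bags containing vertex e are not connected in the tree, so the decomposition is invalid.

No — bags containing vertex e are not connected in the tree.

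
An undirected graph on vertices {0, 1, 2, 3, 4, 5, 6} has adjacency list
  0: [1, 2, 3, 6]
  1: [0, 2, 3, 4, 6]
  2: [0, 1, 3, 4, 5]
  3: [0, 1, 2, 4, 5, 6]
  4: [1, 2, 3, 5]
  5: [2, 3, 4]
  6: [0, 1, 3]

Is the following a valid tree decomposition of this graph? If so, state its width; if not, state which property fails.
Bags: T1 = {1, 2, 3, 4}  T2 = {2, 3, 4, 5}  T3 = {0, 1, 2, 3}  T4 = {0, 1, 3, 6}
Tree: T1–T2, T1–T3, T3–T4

Yes; width 3.

Every vertex of G appears in some bag (union = {0, 1, 2, 3, 4, 5, 6}); every edge is covered by a bag; and for each vertex v the set of bags containing v is connected in the bag tree. The decomposition is therefore valid. The largest bag has 4 vertices, so the width is 3.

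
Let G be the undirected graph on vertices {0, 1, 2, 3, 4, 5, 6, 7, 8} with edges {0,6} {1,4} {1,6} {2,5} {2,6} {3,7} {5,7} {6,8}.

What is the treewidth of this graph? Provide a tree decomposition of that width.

Each bag holds 2 vertices, so the decomposition has width 1, which upper-bounds the treewidth. Since G has at least one edge (e.g. 0–6), it is not an edgeless graph, so tw(G) ≥ 1. The upper and lower bounds meet at 1, so that is the treewidth.

Treewidth 1.
One optimal decomposition is:
Bags: B1 = {0, 6}  B2 = {2, 6}  B3 = {6, 8}  B4 = {1, 6}  B5 = {2, 5}  B6 = {5, 7}  B7 = {3, 7}  B8 = {1, 4}
Tree: B1–B2, B2–B3, B1–B4, B2–B5, B5–B6, B6–B7, B4–B8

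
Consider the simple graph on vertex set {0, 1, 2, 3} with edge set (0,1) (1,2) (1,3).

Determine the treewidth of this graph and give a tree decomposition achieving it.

Every bag has size at most 2, so the width is 2 − 1 = 1 and tw(G) ≤ 1. Since G has at least one edge (e.g. 1–3), it is not an edgeless graph, so tw(G) ≥ 1. Combining the bounds, tw(G) = 1.

Treewidth 1.
One optimal decomposition is:
Bags: B1 = {1, 3}  B2 = {1, 2}  B3 = {0, 1}
Tree: B1–B2, B1–B3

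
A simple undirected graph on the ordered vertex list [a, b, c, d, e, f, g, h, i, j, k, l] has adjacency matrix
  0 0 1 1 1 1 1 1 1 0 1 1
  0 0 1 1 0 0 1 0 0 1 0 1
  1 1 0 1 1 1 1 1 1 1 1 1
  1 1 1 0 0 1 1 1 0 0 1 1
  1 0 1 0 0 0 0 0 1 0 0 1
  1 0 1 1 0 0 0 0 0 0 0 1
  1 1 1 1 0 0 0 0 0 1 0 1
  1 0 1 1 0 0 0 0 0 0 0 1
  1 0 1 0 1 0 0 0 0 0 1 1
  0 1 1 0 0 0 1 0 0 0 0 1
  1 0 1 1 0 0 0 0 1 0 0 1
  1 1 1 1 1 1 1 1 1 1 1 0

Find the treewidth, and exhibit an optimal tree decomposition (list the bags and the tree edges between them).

Each bag holds 5 vertices, so the decomposition has width 4, which upper-bounds the treewidth. For the lower bound, the 5 vertices {b, c, g, j, l} are pairwise adjacent, and any tree decomposition puts a clique entirely inside one bag — forcing width ≥ 4. Therefore the treewidth is 4.

Treewidth 4.
One optimal decomposition is:
Bags: B1 = {a, c, d, k, l}  B2 = {a, c, d, g, l}  B3 = {a, c, i, k, l}  B4 = {b, c, d, g, l}  B5 = {a, c, e, i, l}  B6 = {a, c, d, h, l}  B7 = {a, c, d, f, l}  B8 = {b, c, g, j, l}
Tree: B1–B2, B1–B3, B2–B4, B3–B5, B1–B6, B6–B7, B4–B8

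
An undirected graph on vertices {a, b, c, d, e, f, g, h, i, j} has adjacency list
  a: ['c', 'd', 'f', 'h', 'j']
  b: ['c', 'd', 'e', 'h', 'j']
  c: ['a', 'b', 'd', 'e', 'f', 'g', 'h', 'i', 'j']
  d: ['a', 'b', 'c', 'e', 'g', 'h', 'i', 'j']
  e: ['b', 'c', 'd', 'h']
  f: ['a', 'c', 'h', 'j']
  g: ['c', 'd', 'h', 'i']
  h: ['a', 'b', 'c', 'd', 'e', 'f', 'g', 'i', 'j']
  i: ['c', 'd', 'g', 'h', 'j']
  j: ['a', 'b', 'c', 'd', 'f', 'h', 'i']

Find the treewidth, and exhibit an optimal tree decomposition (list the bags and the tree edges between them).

Every bag has size at most 5, so the width is 5 − 1 = 4 and tw(G) ≤ 4. Conversely, {c, d, g, h, i} is a clique of size 5, and the vertices of any clique must share a bag in every tree decomposition; so some bag has ≥ 5 vertices and tw(G) ≥ 4. Combining the bounds, tw(G) = 4.

Treewidth 4.
One optimal decomposition is:
Bags: B1 = {a, c, f, h, j}  B2 = {a, c, d, h, j}  B3 = {b, c, d, h, j}  B4 = {b, c, d, e, h}  B5 = {c, d, h, i, j}  B6 = {c, d, g, h, i}
Tree: B1–B2, B2–B3, B3–B4, B3–B5, B5–B6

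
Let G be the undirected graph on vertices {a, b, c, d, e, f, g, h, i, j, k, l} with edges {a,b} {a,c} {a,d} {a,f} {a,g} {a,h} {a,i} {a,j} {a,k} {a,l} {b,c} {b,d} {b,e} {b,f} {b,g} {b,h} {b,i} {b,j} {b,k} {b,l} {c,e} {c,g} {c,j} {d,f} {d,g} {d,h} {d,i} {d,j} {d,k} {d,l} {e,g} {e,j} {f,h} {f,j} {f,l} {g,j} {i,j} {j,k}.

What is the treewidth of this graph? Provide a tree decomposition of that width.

Every bag has size at most 5, so the width is 5 − 1 = 4 and tw(G) ≤ 4. Conversely, {b, c, e, g, j} is a clique of size 5, and the vertices of any clique must share a bag in every tree decomposition; so some bag has ≥ 5 vertices and tw(G) ≥ 4. The upper and lower bounds meet at 4, so that is the treewidth.

Treewidth 4.
Bags: B1 = {a, b, d, g, j}  B2 = {a, b, d, j, k}  B3 = {a, b, d, f, j}  B4 = {a, b, c, g, j}  B5 = {a, b, d, i, j}  B6 = {b, c, e, g, j}  B7 = {a, b, d, f, h}  B8 = {a, b, d, f, l}
Tree: B1–B2, B1–B3, B1–B4, B1–B5, B4–B6, B3–B7, B3–B8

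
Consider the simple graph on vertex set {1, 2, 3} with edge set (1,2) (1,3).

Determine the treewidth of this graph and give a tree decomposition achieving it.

Treewidth 1.
Bags: B1 = {1, 3}  B2 = {1, 2}
Tree: B1–B2

The largest bag has 2 vertices, giving width 1; this decomposition certifies tw(G) ≤ 1. G has an edge, so its treewidth is at least 1. Combining the bounds, tw(G) = 1.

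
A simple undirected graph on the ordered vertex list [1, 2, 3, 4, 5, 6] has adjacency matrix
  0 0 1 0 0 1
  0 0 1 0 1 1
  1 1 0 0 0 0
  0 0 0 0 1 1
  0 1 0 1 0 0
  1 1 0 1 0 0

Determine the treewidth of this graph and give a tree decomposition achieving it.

Each bag holds 3 vertices, so the decomposition has width 2, which upper-bounds the treewidth. For the lower bound, G contains the cycle 3–1–6–2–3, so G is not a forest; only forests have treewidth ≤ 1, hence tw(G) ≥ 2. Therefore the treewidth is 2.

Treewidth 2.
One optimal decomposition is:
Bags: B1 = {1, 2, 3}  B2 = {1, 2, 6}  B3 = {2, 5, 6}  B4 = {4, 5, 6}
Tree: B1–B2, B2–B3, B3–B4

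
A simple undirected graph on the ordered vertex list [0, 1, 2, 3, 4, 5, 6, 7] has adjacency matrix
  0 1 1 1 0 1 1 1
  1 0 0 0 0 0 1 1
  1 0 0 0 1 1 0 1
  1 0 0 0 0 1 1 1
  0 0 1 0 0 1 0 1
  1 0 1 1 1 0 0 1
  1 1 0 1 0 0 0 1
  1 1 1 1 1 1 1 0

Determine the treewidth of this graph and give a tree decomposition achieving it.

The largest bag has 4 vertices, giving width 3; this decomposition certifies tw(G) ≤ 3. On the other hand G contains the 4-clique {0, 1, 6, 7}. A clique must lie in a single bag of any decomposition, so no decomposition can have width below 3. Hence tw(G) = 3 exactly.

Treewidth 3.
Bags: B1 = {2, 4, 5, 7}  B2 = {0, 2, 5, 7}  B3 = {0, 3, 5, 7}  B4 = {0, 3, 6, 7}  B5 = {0, 1, 6, 7}
Tree: B1–B2, B2–B3, B3–B4, B4–B5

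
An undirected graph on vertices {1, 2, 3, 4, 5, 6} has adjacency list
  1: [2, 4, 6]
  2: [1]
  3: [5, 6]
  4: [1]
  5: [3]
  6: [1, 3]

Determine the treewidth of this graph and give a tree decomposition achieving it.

Treewidth 1.
One such decomposition:
Bags: B1 = {1, 2}  B2 = {1, 4}  B3 = {1, 6}  B4 = {3, 6}  B5 = {3, 5}
Tree: B1–B2, B1–B3, B3–B4, B4–B5

Each bag holds 2 vertices, so the decomposition has width 1, which upper-bounds the treewidth. Since G has at least one edge (e.g. 1–2), it is not an edgeless graph, so tw(G) ≥ 1. The upper and lower bounds meet at 1, so that is the treewidth.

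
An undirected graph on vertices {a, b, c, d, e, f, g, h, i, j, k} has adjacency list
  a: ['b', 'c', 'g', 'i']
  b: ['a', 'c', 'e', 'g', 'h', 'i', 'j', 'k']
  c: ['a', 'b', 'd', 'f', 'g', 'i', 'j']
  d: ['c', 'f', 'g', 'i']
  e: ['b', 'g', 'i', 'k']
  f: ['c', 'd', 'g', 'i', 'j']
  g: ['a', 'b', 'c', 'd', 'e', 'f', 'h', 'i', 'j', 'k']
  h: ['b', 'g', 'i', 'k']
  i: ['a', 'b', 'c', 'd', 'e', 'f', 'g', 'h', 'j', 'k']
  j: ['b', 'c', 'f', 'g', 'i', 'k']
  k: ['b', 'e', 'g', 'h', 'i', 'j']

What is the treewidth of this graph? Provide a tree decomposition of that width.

The largest bag has 5 vertices, giving width 4; this decomposition certifies tw(G) ≤ 4. For the lower bound, the 5 vertices {c, d, f, g, i} are pairwise adjacent, and any tree decomposition puts a clique entirely inside one bag — forcing width ≥ 4. The upper and lower bounds meet at 4, so that is the treewidth.

Treewidth 4.
One optimal decomposition is:
Bags: B1 = {a, b, c, g, i}  B2 = {b, c, g, i, j}  B3 = {c, f, g, i, j}  B4 = {b, g, i, j, k}  B5 = {b, g, h, i, k}  B6 = {c, d, f, g, i}  B7 = {b, e, g, i, k}
Tree: B1–B2, B2–B3, B2–B4, B4–B5, B3–B6, B4–B7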